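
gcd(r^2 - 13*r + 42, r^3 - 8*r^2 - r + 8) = 1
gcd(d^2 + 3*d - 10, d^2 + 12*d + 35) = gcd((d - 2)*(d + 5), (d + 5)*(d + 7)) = d + 5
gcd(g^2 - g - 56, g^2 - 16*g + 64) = g - 8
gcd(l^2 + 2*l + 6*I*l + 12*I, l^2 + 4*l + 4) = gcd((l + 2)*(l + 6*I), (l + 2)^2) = l + 2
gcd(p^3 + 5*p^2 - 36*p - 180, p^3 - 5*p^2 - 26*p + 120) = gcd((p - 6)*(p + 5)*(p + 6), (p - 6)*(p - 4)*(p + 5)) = p^2 - p - 30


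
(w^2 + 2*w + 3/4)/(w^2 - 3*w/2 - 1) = (w + 3/2)/(w - 2)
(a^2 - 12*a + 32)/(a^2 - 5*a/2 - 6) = 2*(a - 8)/(2*a + 3)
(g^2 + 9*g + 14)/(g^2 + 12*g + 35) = (g + 2)/(g + 5)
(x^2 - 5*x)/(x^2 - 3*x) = (x - 5)/(x - 3)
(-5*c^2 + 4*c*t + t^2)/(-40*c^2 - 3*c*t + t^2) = (-c + t)/(-8*c + t)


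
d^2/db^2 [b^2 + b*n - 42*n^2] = 2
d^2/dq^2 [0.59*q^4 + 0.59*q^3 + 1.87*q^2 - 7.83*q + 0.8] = 7.08*q^2 + 3.54*q + 3.74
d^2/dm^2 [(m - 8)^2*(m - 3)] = 6*m - 38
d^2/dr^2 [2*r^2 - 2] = 4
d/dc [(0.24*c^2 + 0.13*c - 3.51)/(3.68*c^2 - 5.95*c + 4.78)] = (-1.9064*c^2 + 28.128*c - 20.2631)/(13.5424*c^4 - 43.792*c^3 + 70.5833*c^2 - 56.882*c + 22.8484)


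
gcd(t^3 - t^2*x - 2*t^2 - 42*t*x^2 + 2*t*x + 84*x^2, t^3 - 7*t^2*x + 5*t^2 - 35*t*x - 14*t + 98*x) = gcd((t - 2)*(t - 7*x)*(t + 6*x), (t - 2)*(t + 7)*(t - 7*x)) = -t^2 + 7*t*x + 2*t - 14*x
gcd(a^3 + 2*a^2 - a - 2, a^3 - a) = a^2 - 1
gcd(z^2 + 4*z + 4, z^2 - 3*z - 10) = z + 2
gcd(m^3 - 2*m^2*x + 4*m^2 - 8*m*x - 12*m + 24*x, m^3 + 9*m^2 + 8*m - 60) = m^2 + 4*m - 12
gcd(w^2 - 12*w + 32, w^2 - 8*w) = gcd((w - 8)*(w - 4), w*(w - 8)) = w - 8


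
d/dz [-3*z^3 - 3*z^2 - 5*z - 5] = -9*z^2 - 6*z - 5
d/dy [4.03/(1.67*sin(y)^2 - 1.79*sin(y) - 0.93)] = (7.2137 - 13.4602*sin(y))*cos(y)/(-1.67*sin(y)^2 + 1.79*sin(y) + 0.93)^2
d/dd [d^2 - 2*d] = 2*d - 2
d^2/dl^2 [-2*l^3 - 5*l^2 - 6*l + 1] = -12*l - 10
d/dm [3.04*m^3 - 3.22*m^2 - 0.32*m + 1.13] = 9.12*m^2 - 6.44*m - 0.32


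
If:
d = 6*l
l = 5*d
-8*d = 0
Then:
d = 0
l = 0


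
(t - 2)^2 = t^2 - 4*t + 4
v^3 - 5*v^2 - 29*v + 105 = (v - 7)*(v - 3)*(v + 5)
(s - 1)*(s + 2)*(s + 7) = s^3 + 8*s^2 + 5*s - 14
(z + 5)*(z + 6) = z^2 + 11*z + 30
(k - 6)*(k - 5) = k^2 - 11*k + 30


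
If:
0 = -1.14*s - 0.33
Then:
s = -0.29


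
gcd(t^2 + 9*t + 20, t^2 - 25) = t + 5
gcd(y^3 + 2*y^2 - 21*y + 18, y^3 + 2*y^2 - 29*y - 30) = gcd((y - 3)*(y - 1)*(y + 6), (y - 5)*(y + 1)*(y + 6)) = y + 6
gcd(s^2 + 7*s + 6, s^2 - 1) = s + 1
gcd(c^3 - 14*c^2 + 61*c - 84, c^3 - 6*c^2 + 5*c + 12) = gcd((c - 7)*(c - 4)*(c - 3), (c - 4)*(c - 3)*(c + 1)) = c^2 - 7*c + 12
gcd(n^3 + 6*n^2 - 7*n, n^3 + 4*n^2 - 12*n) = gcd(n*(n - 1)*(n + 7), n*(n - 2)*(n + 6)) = n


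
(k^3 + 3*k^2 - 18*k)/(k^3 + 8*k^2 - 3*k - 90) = k/(k + 5)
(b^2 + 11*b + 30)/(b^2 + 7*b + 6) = (b + 5)/(b + 1)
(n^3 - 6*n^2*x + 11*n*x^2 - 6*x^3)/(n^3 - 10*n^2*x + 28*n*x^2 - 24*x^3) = (n^2 - 4*n*x + 3*x^2)/(n^2 - 8*n*x + 12*x^2)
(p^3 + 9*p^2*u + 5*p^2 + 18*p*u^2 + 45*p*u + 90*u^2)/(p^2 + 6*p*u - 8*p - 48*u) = (p^2 + 3*p*u + 5*p + 15*u)/(p - 8)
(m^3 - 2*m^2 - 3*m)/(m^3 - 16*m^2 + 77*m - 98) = m*(m^2 - 2*m - 3)/(m^3 - 16*m^2 + 77*m - 98)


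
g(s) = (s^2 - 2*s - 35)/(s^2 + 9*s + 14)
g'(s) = (-2*s - 9)*(s^2 - 2*s - 35)/(s^2 + 9*s + 14)^2 + (2*s - 2)/(s^2 + 9*s + 14)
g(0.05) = -2.43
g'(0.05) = 1.40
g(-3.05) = 4.73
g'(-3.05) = 5.26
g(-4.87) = 0.25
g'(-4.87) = 1.89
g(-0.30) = -3.01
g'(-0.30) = 1.99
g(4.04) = -0.40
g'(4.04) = 0.19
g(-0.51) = -3.49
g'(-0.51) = 2.57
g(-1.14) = -6.23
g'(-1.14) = 7.46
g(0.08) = -2.39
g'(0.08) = 1.36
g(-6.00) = -3.25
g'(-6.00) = 5.94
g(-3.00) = 5.00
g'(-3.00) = 5.75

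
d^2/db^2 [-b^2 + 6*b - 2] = -2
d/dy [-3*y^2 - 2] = -6*y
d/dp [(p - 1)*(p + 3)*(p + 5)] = 3*p^2 + 14*p + 7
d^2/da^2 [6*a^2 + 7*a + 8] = 12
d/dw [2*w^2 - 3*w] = 4*w - 3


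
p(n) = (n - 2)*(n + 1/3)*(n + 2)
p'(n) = (n - 2)*(n + 1/3) + (n - 2)*(n + 2) + (n + 1/3)*(n + 2)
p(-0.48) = 0.55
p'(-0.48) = -3.63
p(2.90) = 14.26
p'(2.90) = 23.16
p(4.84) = 100.50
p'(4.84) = 69.50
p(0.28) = -2.41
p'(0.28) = -3.58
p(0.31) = -2.51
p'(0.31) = -3.51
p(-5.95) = -176.38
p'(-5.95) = 98.24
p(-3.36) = -22.06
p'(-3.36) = 27.63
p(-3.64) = -30.59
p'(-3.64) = 33.32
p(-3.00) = -13.33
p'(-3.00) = 21.00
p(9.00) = 718.67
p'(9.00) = 245.00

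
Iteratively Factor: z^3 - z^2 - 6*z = (z)*(z^2 - z - 6) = z*(z - 3)*(z + 2)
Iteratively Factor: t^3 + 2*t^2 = (t)*(t^2 + 2*t) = t*(t + 2)*(t)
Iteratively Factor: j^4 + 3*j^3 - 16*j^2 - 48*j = (j - 4)*(j^3 + 7*j^2 + 12*j) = (j - 4)*(j + 4)*(j^2 + 3*j) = (j - 4)*(j + 3)*(j + 4)*(j)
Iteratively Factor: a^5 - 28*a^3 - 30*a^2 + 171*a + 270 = (a + 3)*(a^4 - 3*a^3 - 19*a^2 + 27*a + 90) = (a + 2)*(a + 3)*(a^3 - 5*a^2 - 9*a + 45) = (a - 5)*(a + 2)*(a + 3)*(a^2 - 9) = (a - 5)*(a + 2)*(a + 3)^2*(a - 3)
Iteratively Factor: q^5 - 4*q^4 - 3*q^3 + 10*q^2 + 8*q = (q + 1)*(q^4 - 5*q^3 + 2*q^2 + 8*q) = (q - 4)*(q + 1)*(q^3 - q^2 - 2*q) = q*(q - 4)*(q + 1)*(q^2 - q - 2) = q*(q - 4)*(q - 2)*(q + 1)*(q + 1)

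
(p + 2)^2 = p^2 + 4*p + 4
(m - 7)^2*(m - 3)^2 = m^4 - 20*m^3 + 142*m^2 - 420*m + 441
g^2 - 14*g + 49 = (g - 7)^2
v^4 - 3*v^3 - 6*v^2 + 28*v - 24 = (v - 2)^3*(v + 3)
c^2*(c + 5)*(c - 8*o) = c^4 - 8*c^3*o + 5*c^3 - 40*c^2*o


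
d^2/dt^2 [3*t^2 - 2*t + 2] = 6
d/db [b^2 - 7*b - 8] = 2*b - 7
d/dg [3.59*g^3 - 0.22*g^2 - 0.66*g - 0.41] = 10.77*g^2 - 0.44*g - 0.66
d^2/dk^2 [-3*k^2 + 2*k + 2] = -6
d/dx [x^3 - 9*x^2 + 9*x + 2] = 3*x^2 - 18*x + 9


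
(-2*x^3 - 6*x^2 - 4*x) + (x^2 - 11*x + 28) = -2*x^3 - 5*x^2 - 15*x + 28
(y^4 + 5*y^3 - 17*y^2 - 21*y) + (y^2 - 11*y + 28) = y^4 + 5*y^3 - 16*y^2 - 32*y + 28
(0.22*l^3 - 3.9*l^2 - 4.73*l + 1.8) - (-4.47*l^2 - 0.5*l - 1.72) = 0.22*l^3 + 0.57*l^2 - 4.23*l + 3.52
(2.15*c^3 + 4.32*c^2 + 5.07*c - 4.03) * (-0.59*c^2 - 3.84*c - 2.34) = -1.2685*c^5 - 10.8048*c^4 - 24.6111*c^3 - 27.1999*c^2 + 3.6114*c + 9.4302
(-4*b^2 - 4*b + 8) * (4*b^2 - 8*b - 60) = -16*b^4 + 16*b^3 + 304*b^2 + 176*b - 480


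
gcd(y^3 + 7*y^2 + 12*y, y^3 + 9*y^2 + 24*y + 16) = y + 4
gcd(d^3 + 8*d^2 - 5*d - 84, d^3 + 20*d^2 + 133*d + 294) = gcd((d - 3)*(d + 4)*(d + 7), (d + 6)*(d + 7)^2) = d + 7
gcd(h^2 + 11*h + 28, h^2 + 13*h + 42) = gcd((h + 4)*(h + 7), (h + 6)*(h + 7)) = h + 7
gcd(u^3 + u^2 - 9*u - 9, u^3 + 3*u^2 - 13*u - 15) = u^2 - 2*u - 3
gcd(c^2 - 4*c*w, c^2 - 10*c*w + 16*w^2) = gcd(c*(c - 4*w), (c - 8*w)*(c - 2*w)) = 1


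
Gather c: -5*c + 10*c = 5*c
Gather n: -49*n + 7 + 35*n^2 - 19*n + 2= 35*n^2 - 68*n + 9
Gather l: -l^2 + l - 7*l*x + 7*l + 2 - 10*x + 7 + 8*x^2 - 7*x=-l^2 + l*(8 - 7*x) + 8*x^2 - 17*x + 9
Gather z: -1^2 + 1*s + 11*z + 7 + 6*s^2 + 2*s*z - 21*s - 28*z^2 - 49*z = 6*s^2 - 20*s - 28*z^2 + z*(2*s - 38) + 6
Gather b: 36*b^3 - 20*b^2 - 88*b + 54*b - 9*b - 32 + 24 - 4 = 36*b^3 - 20*b^2 - 43*b - 12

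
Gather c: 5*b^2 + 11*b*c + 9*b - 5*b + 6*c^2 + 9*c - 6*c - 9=5*b^2 + 4*b + 6*c^2 + c*(11*b + 3) - 9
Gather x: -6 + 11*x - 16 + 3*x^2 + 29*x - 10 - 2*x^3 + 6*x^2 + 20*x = -2*x^3 + 9*x^2 + 60*x - 32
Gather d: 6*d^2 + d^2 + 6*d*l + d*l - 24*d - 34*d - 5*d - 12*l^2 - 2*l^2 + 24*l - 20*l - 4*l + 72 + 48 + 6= 7*d^2 + d*(7*l - 63) - 14*l^2 + 126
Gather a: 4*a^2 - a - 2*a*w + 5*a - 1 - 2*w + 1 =4*a^2 + a*(4 - 2*w) - 2*w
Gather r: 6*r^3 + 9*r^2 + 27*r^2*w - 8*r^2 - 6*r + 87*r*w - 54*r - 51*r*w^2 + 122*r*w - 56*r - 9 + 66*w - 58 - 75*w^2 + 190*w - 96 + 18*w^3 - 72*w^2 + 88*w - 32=6*r^3 + r^2*(27*w + 1) + r*(-51*w^2 + 209*w - 116) + 18*w^3 - 147*w^2 + 344*w - 195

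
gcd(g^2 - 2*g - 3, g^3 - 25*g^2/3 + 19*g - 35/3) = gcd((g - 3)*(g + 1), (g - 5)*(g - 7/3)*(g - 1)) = 1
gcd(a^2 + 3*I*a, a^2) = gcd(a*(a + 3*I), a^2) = a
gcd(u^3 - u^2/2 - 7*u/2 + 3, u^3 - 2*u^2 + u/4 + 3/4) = u^2 - 5*u/2 + 3/2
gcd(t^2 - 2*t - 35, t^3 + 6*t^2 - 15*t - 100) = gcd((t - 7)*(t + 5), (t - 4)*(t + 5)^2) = t + 5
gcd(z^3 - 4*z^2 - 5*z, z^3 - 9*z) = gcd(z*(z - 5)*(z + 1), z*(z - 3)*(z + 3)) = z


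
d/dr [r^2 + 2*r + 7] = 2*r + 2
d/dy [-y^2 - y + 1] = -2*y - 1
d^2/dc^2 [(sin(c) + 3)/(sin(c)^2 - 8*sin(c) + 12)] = (-9*sin(c)^5 - 20*sin(c)^4 - 126*sin(c)^2 - 1067*sin(c)/2 - 39*sin(3*c) + sin(5*c)/2 + 504)/((sin(c) - 6)^3*(sin(c) - 2)^3)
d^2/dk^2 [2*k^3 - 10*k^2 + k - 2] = 12*k - 20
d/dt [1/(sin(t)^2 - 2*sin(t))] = 2*(1 - sin(t))*cos(t)/((sin(t) - 2)^2*sin(t)^2)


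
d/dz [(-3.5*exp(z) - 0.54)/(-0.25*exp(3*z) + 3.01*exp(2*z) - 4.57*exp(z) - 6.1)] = (-1.75*exp(3*z) + 10.13*exp(2*z) + 3.2508*exp(z) + 18.8822)*exp(z)/(0.0625*exp(6*z) - 1.505*exp(5*z) + 11.3451*exp(4*z) - 24.4614*exp(3*z) - 15.8371*exp(2*z) + 55.754*exp(z) + 37.21)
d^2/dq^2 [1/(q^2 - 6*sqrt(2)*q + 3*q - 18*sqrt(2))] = 2*(-q^2 - 3*q + 6*sqrt(2)*q + (2*q - 6*sqrt(2) + 3)^2 + 18*sqrt(2))/(q^2 - 6*sqrt(2)*q + 3*q - 18*sqrt(2))^3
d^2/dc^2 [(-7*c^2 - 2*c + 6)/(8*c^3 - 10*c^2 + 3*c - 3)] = 2*(-448*c^6 - 384*c^5 + 3288*c^4 - 5378*c^3 + 2574*c^2 + 72*c - 207)/(512*c^9 - 1920*c^8 + 2976*c^7 - 3016*c^6 + 2556*c^5 - 1602*c^4 + 783*c^3 - 351*c^2 + 81*c - 27)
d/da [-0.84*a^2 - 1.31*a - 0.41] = -1.68*a - 1.31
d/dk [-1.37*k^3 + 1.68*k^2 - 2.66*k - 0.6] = -4.11*k^2 + 3.36*k - 2.66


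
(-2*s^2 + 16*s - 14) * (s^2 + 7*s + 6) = -2*s^4 + 2*s^3 + 86*s^2 - 2*s - 84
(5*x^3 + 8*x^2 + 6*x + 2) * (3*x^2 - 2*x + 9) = 15*x^5 + 14*x^4 + 47*x^3 + 66*x^2 + 50*x + 18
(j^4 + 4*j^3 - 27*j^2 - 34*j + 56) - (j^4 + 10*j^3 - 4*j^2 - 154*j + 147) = -6*j^3 - 23*j^2 + 120*j - 91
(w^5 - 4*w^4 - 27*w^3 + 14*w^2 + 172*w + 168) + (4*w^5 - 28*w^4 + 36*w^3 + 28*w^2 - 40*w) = 5*w^5 - 32*w^4 + 9*w^3 + 42*w^2 + 132*w + 168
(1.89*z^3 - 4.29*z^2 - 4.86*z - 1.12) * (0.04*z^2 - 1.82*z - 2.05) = 0.0756*z^5 - 3.6114*z^4 + 3.7389*z^3 + 17.5949*z^2 + 12.0014*z + 2.296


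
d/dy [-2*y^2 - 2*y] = -4*y - 2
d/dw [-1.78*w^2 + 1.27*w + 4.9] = 1.27 - 3.56*w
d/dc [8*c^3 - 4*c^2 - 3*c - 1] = 24*c^2 - 8*c - 3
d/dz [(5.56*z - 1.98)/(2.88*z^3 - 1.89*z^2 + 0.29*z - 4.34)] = (-32.0256*z^3 + 27.6156*z^2 - 7.4844*z - 23.5562)/(8.2944*z^6 - 10.8864*z^5 + 5.2425*z^4 - 26.0946*z^3 + 16.4893*z^2 - 2.5172*z + 18.8356)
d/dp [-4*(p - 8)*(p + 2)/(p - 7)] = 4*(-p^2 + 14*p - 58)/(p^2 - 14*p + 49)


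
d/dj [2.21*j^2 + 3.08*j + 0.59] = 4.42*j + 3.08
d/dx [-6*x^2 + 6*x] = 6 - 12*x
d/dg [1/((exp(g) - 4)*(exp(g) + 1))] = (3 - 2*exp(g))*exp(g)/(exp(4*g) - 6*exp(3*g) + exp(2*g) + 24*exp(g) + 16)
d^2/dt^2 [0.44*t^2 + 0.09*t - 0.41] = 0.880000000000000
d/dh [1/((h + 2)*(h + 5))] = (-2*h - 7)/(h^4 + 14*h^3 + 69*h^2 + 140*h + 100)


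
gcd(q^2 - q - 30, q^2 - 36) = q - 6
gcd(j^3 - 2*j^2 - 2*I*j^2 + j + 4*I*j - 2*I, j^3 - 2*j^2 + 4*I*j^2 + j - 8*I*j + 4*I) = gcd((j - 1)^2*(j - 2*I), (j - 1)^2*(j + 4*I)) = j^2 - 2*j + 1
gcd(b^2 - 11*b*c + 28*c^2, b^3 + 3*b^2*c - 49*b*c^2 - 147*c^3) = b - 7*c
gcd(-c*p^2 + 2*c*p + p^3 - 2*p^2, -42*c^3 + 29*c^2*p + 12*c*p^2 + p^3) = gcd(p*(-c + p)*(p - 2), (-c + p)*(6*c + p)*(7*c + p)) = -c + p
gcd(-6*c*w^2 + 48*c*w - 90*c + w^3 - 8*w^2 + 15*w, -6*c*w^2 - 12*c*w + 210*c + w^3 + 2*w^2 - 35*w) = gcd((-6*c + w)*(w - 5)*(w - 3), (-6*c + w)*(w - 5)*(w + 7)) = -6*c*w + 30*c + w^2 - 5*w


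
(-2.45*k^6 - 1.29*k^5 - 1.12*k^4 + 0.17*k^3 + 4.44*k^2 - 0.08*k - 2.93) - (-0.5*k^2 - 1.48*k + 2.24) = -2.45*k^6 - 1.29*k^5 - 1.12*k^4 + 0.17*k^3 + 4.94*k^2 + 1.4*k - 5.17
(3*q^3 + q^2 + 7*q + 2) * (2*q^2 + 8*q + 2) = 6*q^5 + 26*q^4 + 28*q^3 + 62*q^2 + 30*q + 4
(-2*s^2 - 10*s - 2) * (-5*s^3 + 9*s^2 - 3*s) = 10*s^5 + 32*s^4 - 74*s^3 + 12*s^2 + 6*s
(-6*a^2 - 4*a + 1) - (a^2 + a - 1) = -7*a^2 - 5*a + 2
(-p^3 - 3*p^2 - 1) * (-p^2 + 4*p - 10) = p^5 - p^4 - 2*p^3 + 31*p^2 - 4*p + 10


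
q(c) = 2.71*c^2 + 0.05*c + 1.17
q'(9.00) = 48.83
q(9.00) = 221.13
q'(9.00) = 48.83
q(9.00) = 221.13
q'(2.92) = 15.88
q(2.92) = 24.42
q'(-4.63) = -25.04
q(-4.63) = 59.03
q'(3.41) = 18.53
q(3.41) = 32.85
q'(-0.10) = -0.49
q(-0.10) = 1.19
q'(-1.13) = -6.07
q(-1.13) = 4.57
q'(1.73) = 9.43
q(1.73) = 9.37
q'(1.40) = 7.64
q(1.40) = 6.55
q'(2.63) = 14.30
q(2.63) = 20.05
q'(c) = 5.42*c + 0.05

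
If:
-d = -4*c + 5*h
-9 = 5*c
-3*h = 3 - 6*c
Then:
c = -9/5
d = 79/5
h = -23/5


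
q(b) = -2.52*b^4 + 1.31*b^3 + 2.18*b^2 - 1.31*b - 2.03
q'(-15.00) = 34837.54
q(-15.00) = -131488.13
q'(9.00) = -6992.06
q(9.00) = -15415.97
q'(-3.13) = 332.64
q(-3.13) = -258.61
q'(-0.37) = -1.87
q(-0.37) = -1.36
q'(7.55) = -4082.49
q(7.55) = -7512.07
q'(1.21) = -8.14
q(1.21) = -3.50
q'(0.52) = 0.60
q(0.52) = -2.12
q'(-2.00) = 86.33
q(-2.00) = -41.49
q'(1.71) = -32.76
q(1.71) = -12.89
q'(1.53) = -21.54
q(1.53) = -8.05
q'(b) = -10.08*b^3 + 3.93*b^2 + 4.36*b - 1.31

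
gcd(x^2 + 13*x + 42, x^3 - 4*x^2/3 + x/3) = 1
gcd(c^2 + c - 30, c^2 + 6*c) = c + 6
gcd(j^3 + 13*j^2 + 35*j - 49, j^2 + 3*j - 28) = j + 7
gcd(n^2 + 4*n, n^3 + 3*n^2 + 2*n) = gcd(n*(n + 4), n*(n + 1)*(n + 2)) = n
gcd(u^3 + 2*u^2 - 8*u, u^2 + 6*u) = u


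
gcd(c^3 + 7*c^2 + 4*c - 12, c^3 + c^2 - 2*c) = c^2 + c - 2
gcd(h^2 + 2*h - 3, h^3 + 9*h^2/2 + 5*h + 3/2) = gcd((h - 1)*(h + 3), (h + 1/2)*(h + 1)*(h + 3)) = h + 3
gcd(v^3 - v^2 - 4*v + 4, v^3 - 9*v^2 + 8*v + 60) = v + 2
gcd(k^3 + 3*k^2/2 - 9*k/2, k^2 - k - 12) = k + 3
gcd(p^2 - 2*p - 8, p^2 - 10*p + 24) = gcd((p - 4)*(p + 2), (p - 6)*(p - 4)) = p - 4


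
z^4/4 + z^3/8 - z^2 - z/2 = z*(z/4 + 1/2)*(z - 2)*(z + 1/2)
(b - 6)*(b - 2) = b^2 - 8*b + 12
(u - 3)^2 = u^2 - 6*u + 9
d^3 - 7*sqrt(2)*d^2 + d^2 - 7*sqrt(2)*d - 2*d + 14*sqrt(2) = (d - 1)*(d + 2)*(d - 7*sqrt(2))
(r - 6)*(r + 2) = r^2 - 4*r - 12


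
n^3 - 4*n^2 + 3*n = n*(n - 3)*(n - 1)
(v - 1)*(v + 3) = v^2 + 2*v - 3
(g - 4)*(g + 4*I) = g^2 - 4*g + 4*I*g - 16*I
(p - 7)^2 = p^2 - 14*p + 49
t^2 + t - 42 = (t - 6)*(t + 7)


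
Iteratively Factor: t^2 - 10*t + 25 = (t - 5)*(t - 5)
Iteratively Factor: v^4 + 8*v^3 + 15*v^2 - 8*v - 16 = (v + 1)*(v^3 + 7*v^2 + 8*v - 16) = (v + 1)*(v + 4)*(v^2 + 3*v - 4) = (v + 1)*(v + 4)^2*(v - 1)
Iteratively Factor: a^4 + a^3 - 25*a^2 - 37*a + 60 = (a + 4)*(a^3 - 3*a^2 - 13*a + 15) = (a - 5)*(a + 4)*(a^2 + 2*a - 3) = (a - 5)*(a - 1)*(a + 4)*(a + 3)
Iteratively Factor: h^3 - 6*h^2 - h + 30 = (h + 2)*(h^2 - 8*h + 15) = (h - 3)*(h + 2)*(h - 5)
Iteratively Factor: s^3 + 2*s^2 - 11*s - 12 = (s + 1)*(s^2 + s - 12) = (s + 1)*(s + 4)*(s - 3)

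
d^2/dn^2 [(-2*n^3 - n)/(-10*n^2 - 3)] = (80*n^3 - 72*n)/(1000*n^6 + 900*n^4 + 270*n^2 + 27)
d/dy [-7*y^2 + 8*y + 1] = 8 - 14*y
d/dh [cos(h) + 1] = -sin(h)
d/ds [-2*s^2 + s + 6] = 1 - 4*s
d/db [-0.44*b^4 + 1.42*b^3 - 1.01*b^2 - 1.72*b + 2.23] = -1.76*b^3 + 4.26*b^2 - 2.02*b - 1.72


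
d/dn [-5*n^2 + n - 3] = 1 - 10*n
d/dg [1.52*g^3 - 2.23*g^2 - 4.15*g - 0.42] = 4.56*g^2 - 4.46*g - 4.15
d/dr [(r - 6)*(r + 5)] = 2*r - 1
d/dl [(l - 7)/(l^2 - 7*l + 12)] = (l^2 - 7*l - (l - 7)*(2*l - 7) + 12)/(l^2 - 7*l + 12)^2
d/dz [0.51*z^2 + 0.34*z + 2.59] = 1.02*z + 0.34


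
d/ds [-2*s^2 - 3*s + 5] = -4*s - 3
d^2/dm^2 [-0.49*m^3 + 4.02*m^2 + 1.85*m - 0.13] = 8.04 - 2.94*m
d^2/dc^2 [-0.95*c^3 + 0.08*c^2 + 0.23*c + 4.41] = 0.16 - 5.7*c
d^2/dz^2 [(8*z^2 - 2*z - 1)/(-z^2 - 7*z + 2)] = 2*(58*z^3 - 45*z^2 + 33*z + 47)/(z^6 + 21*z^5 + 141*z^4 + 259*z^3 - 282*z^2 + 84*z - 8)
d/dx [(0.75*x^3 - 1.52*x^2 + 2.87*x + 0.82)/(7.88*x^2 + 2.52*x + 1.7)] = (5.91*x^4 + 3.78*x^3 - 22.621*x^2 - 18.0912*x + 2.8126)/(62.0944*x^4 + 39.7152*x^3 + 33.1424*x^2 + 8.568*x + 2.89)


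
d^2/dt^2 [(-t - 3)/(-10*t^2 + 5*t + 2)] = 10*((-6*t - 5)*(-10*t^2 + 5*t + 2) - 5*(t + 3)*(4*t - 1)^2)/(-10*t^2 + 5*t + 2)^3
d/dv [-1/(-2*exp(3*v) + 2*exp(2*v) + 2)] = (2 - 3*exp(v))*exp(2*v)/(2*(-exp(3*v) + exp(2*v) + 1)^2)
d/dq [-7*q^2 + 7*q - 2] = 7 - 14*q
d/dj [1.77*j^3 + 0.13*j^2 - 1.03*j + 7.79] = 5.31*j^2 + 0.26*j - 1.03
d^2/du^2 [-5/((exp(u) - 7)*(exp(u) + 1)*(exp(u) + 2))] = (-45*exp(5*u) + 220*exp(4*u) - 130*exp(3*u) - 1770*exp(2*u) - 685*exp(u) + 1330)*exp(u)/(exp(9*u) - 12*exp(8*u) - 9*exp(7*u) + 350*exp(6*u) + 507*exp(5*u) - 3408*exp(4*u) - 12655*exp(3*u) - 17514*exp(2*u) - 11172*exp(u) - 2744)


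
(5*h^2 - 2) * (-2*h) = -10*h^3 + 4*h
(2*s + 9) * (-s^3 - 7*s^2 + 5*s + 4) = -2*s^4 - 23*s^3 - 53*s^2 + 53*s + 36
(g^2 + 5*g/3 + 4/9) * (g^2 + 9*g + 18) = g^4 + 32*g^3/3 + 301*g^2/9 + 34*g + 8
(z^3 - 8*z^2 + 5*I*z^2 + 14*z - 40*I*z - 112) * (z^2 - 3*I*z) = z^5 - 8*z^4 + 2*I*z^4 + 29*z^3 - 16*I*z^3 - 232*z^2 - 42*I*z^2 + 336*I*z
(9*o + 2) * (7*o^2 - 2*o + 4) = 63*o^3 - 4*o^2 + 32*o + 8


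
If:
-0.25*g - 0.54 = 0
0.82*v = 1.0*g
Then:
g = -2.16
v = -2.63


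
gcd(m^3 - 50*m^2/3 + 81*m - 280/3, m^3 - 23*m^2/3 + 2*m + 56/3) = m - 7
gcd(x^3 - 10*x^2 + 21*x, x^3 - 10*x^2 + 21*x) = x^3 - 10*x^2 + 21*x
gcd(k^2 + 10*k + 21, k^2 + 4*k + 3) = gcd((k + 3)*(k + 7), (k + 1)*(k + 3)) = k + 3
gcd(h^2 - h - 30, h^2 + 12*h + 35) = h + 5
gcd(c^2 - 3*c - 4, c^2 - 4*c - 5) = c + 1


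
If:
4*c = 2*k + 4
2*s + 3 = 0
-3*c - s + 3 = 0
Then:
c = 3/2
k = 1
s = -3/2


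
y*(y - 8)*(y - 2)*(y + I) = y^4 - 10*y^3 + I*y^3 + 16*y^2 - 10*I*y^2 + 16*I*y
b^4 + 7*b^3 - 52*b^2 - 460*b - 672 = (b - 8)*(b + 2)*(b + 6)*(b + 7)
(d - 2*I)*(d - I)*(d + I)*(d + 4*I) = d^4 + 2*I*d^3 + 9*d^2 + 2*I*d + 8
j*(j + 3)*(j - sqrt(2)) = j^3 - sqrt(2)*j^2 + 3*j^2 - 3*sqrt(2)*j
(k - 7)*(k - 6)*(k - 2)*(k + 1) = k^4 - 14*k^3 + 53*k^2 - 16*k - 84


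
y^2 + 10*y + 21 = (y + 3)*(y + 7)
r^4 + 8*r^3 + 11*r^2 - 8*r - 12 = (r - 1)*(r + 1)*(r + 2)*(r + 6)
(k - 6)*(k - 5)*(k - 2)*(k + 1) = k^4 - 12*k^3 + 39*k^2 - 8*k - 60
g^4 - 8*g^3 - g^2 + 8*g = g*(g - 8)*(g - 1)*(g + 1)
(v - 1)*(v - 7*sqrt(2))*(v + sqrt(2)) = v^3 - 6*sqrt(2)*v^2 - v^2 - 14*v + 6*sqrt(2)*v + 14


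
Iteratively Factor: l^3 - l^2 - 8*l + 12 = (l - 2)*(l^2 + l - 6) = (l - 2)*(l + 3)*(l - 2)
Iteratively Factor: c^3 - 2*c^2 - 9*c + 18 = (c - 2)*(c^2 - 9) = (c - 3)*(c - 2)*(c + 3)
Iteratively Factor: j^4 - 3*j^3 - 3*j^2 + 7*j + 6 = (j - 3)*(j^3 - 3*j - 2) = (j - 3)*(j - 2)*(j^2 + 2*j + 1) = (j - 3)*(j - 2)*(j + 1)*(j + 1)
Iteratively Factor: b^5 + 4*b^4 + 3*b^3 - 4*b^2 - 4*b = (b)*(b^4 + 4*b^3 + 3*b^2 - 4*b - 4) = b*(b + 2)*(b^3 + 2*b^2 - b - 2) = b*(b - 1)*(b + 2)*(b^2 + 3*b + 2) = b*(b - 1)*(b + 2)^2*(b + 1)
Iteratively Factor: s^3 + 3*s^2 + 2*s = (s + 2)*(s^2 + s) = s*(s + 2)*(s + 1)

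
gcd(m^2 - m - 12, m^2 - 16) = m - 4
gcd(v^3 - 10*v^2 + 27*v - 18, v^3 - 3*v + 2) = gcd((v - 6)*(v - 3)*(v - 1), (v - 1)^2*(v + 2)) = v - 1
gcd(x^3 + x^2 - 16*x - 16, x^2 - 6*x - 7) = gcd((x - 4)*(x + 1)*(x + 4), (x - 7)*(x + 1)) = x + 1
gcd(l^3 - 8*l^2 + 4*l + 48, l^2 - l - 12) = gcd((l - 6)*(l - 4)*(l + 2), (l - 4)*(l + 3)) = l - 4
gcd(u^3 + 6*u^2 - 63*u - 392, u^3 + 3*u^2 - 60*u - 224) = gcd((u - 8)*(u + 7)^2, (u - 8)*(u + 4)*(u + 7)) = u^2 - u - 56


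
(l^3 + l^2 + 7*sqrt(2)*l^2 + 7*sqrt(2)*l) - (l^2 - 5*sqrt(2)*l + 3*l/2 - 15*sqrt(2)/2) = l^3 + 7*sqrt(2)*l^2 - 3*l/2 + 12*sqrt(2)*l + 15*sqrt(2)/2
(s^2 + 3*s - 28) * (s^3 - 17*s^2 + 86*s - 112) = s^5 - 14*s^4 + 7*s^3 + 622*s^2 - 2744*s + 3136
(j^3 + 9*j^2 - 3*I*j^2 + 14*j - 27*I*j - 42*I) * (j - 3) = j^4 + 6*j^3 - 3*I*j^3 - 13*j^2 - 18*I*j^2 - 42*j + 39*I*j + 126*I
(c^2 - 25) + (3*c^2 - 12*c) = 4*c^2 - 12*c - 25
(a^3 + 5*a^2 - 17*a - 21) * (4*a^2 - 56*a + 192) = 4*a^5 - 36*a^4 - 156*a^3 + 1828*a^2 - 2088*a - 4032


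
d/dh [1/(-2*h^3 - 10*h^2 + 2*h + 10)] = (3*h^2 + 10*h - 1)/(2*(h^3 + 5*h^2 - h - 5)^2)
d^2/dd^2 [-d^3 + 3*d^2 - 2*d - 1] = 6 - 6*d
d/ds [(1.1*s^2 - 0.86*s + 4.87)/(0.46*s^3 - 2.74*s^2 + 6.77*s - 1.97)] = (-0.506*s^4 + 0.7912*s^3 - 1.63*s^2 + 22.3536*s - 31.2757)/(0.2116*s^6 - 2.5208*s^5 + 13.736*s^4 - 38.912*s^3 + 56.6285*s^2 - 26.6738*s + 3.8809)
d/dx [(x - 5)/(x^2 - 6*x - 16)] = (x^2 - 6*x - 2*(x - 5)*(x - 3) - 16)/(-x^2 + 6*x + 16)^2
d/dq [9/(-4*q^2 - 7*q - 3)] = 9*(8*q + 7)/(4*q^2 + 7*q + 3)^2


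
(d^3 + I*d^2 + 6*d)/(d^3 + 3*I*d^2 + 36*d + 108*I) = d*(d - 2*I)/(d^2 + 36)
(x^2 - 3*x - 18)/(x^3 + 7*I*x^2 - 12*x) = (x^2 - 3*x - 18)/(x*(x^2 + 7*I*x - 12))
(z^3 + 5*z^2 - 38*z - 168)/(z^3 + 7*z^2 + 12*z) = (z^2 + z - 42)/(z*(z + 3))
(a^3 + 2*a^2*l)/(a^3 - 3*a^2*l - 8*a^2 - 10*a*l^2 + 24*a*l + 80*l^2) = a^2/(a^2 - 5*a*l - 8*a + 40*l)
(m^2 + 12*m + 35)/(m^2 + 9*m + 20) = (m + 7)/(m + 4)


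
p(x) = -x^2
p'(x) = -2*x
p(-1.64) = -2.69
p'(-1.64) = 3.28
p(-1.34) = -1.80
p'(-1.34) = 2.68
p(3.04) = -9.24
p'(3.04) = -6.08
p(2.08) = -4.33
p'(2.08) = -4.16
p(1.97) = -3.88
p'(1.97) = -3.94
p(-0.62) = -0.38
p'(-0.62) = 1.24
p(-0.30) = -0.09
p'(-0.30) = 0.60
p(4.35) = -18.92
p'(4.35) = -8.70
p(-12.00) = -144.00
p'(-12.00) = 24.00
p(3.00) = -9.00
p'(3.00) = -6.00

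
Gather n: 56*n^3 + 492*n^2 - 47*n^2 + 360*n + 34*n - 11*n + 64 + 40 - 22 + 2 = 56*n^3 + 445*n^2 + 383*n + 84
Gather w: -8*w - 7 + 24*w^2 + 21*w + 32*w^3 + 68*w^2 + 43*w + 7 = 32*w^3 + 92*w^2 + 56*w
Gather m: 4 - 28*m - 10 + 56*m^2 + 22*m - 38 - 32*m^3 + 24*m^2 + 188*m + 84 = -32*m^3 + 80*m^2 + 182*m + 40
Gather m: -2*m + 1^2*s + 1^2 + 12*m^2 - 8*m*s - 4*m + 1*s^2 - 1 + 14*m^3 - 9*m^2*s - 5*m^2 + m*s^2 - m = 14*m^3 + m^2*(7 - 9*s) + m*(s^2 - 8*s - 7) + s^2 + s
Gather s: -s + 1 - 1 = -s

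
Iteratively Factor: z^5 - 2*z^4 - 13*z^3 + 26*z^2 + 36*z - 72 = (z - 2)*(z^4 - 13*z^2 + 36) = (z - 2)^2*(z^3 + 2*z^2 - 9*z - 18) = (z - 2)^2*(z + 3)*(z^2 - z - 6) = (z - 2)^2*(z + 2)*(z + 3)*(z - 3)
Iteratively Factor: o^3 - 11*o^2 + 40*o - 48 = (o - 4)*(o^2 - 7*o + 12) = (o - 4)*(o - 3)*(o - 4)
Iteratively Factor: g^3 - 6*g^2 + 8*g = (g - 2)*(g^2 - 4*g) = (g - 4)*(g - 2)*(g)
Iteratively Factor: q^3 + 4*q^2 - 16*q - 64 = (q + 4)*(q^2 - 16) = (q + 4)^2*(q - 4)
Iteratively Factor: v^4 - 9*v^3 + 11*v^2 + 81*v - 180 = (v - 3)*(v^3 - 6*v^2 - 7*v + 60) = (v - 5)*(v - 3)*(v^2 - v - 12) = (v - 5)*(v - 3)*(v + 3)*(v - 4)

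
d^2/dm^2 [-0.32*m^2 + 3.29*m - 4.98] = -0.640000000000000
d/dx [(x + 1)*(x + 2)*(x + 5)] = 3*x^2 + 16*x + 17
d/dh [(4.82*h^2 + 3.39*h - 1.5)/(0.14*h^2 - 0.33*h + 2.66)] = (-2.0652*h^2 + 26.0624*h + 8.5224)/(0.0196*h^4 - 0.0924*h^3 + 0.8537*h^2 - 1.7556*h + 7.0756)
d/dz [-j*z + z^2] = -j + 2*z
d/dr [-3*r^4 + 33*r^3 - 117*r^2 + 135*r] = -12*r^3 + 99*r^2 - 234*r + 135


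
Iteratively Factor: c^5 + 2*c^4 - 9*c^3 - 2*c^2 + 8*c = (c)*(c^4 + 2*c^3 - 9*c^2 - 2*c + 8) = c*(c - 2)*(c^3 + 4*c^2 - c - 4) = c*(c - 2)*(c - 1)*(c^2 + 5*c + 4) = c*(c - 2)*(c - 1)*(c + 1)*(c + 4)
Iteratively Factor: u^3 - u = (u - 1)*(u^2 + u) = u*(u - 1)*(u + 1)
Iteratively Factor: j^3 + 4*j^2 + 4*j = (j + 2)*(j^2 + 2*j) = (j + 2)^2*(j)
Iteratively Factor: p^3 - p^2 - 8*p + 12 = (p - 2)*(p^2 + p - 6) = (p - 2)^2*(p + 3)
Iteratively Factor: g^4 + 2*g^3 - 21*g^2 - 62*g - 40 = (g + 2)*(g^3 - 21*g - 20) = (g + 1)*(g + 2)*(g^2 - g - 20) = (g - 5)*(g + 1)*(g + 2)*(g + 4)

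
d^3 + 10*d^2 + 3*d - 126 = (d - 3)*(d + 6)*(d + 7)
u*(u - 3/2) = u^2 - 3*u/2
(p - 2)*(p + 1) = p^2 - p - 2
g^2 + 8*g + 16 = (g + 4)^2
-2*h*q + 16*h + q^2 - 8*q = (-2*h + q)*(q - 8)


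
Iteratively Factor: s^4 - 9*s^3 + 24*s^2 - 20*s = (s - 5)*(s^3 - 4*s^2 + 4*s) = (s - 5)*(s - 2)*(s^2 - 2*s) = s*(s - 5)*(s - 2)*(s - 2)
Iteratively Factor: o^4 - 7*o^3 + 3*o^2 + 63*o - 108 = (o + 3)*(o^3 - 10*o^2 + 33*o - 36) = (o - 3)*(o + 3)*(o^2 - 7*o + 12) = (o - 4)*(o - 3)*(o + 3)*(o - 3)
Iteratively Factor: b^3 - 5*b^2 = (b - 5)*(b^2) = b*(b - 5)*(b)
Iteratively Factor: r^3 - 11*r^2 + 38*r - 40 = (r - 2)*(r^2 - 9*r + 20) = (r - 4)*(r - 2)*(r - 5)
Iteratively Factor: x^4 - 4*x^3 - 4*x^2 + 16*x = (x - 4)*(x^3 - 4*x) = x*(x - 4)*(x^2 - 4) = x*(x - 4)*(x + 2)*(x - 2)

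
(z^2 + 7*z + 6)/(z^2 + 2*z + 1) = (z + 6)/(z + 1)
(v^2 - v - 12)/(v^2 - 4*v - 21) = (v - 4)/(v - 7)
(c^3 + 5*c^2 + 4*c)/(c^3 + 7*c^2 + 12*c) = (c + 1)/(c + 3)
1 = 1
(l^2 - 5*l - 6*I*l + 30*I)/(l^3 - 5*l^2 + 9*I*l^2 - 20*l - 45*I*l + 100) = (l - 6*I)/(l^2 + 9*I*l - 20)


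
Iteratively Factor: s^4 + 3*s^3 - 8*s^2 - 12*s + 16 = (s - 2)*(s^3 + 5*s^2 + 2*s - 8) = (s - 2)*(s + 2)*(s^2 + 3*s - 4) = (s - 2)*(s - 1)*(s + 2)*(s + 4)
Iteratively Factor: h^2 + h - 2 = (h - 1)*(h + 2)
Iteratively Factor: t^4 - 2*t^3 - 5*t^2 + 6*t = (t)*(t^3 - 2*t^2 - 5*t + 6) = t*(t - 3)*(t^2 + t - 2) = t*(t - 3)*(t + 2)*(t - 1)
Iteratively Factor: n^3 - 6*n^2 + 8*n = (n - 4)*(n^2 - 2*n) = (n - 4)*(n - 2)*(n)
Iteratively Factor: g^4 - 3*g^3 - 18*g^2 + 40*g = (g - 5)*(g^3 + 2*g^2 - 8*g) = (g - 5)*(g - 2)*(g^2 + 4*g) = g*(g - 5)*(g - 2)*(g + 4)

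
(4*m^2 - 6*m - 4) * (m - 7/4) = 4*m^3 - 13*m^2 + 13*m/2 + 7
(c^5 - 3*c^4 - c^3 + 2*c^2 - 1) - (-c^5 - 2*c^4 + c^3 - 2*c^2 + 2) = 2*c^5 - c^4 - 2*c^3 + 4*c^2 - 3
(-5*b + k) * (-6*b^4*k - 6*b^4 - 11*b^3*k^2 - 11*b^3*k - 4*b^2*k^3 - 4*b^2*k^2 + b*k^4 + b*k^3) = 30*b^5*k + 30*b^5 + 49*b^4*k^2 + 49*b^4*k + 9*b^3*k^3 + 9*b^3*k^2 - 9*b^2*k^4 - 9*b^2*k^3 + b*k^5 + b*k^4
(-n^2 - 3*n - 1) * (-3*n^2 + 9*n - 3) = 3*n^4 - 21*n^2 + 3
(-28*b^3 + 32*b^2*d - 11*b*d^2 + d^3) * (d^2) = -28*b^3*d^2 + 32*b^2*d^3 - 11*b*d^4 + d^5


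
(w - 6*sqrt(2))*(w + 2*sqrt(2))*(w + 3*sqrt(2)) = w^3 - sqrt(2)*w^2 - 48*w - 72*sqrt(2)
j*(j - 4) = j^2 - 4*j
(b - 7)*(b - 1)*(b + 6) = b^3 - 2*b^2 - 41*b + 42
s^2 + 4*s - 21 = (s - 3)*(s + 7)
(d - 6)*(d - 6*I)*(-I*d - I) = -I*d^3 - 6*d^2 + 5*I*d^2 + 30*d + 6*I*d + 36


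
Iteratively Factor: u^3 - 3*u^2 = (u)*(u^2 - 3*u) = u^2*(u - 3)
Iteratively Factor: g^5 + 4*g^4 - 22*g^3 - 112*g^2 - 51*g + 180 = (g - 5)*(g^4 + 9*g^3 + 23*g^2 + 3*g - 36) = (g - 5)*(g + 3)*(g^3 + 6*g^2 + 5*g - 12) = (g - 5)*(g + 3)*(g + 4)*(g^2 + 2*g - 3) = (g - 5)*(g - 1)*(g + 3)*(g + 4)*(g + 3)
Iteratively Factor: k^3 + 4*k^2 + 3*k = (k + 3)*(k^2 + k) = k*(k + 3)*(k + 1)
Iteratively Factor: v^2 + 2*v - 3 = (v + 3)*(v - 1)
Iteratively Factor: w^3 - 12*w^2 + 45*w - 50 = (w - 5)*(w^2 - 7*w + 10) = (w - 5)^2*(w - 2)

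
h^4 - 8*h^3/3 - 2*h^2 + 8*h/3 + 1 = (h - 3)*(h - 1)*(h + 1/3)*(h + 1)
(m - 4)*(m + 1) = m^2 - 3*m - 4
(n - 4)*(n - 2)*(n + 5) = n^3 - n^2 - 22*n + 40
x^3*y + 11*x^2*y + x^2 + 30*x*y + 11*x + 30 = (x + 5)*(x + 6)*(x*y + 1)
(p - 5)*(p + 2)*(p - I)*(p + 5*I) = p^4 - 3*p^3 + 4*I*p^3 - 5*p^2 - 12*I*p^2 - 15*p - 40*I*p - 50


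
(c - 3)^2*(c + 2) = c^3 - 4*c^2 - 3*c + 18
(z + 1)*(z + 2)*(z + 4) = z^3 + 7*z^2 + 14*z + 8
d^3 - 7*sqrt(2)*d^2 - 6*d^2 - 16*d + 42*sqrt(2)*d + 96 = (d - 6)*(d - 8*sqrt(2))*(d + sqrt(2))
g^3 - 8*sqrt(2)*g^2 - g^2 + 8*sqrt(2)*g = g*(g - 1)*(g - 8*sqrt(2))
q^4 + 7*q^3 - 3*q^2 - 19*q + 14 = (q - 1)^2*(q + 2)*(q + 7)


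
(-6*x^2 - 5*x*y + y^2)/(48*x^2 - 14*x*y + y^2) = (-x - y)/(8*x - y)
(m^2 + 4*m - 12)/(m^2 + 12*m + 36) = (m - 2)/(m + 6)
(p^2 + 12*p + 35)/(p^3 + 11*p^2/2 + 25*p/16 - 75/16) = 16*(p + 7)/(16*p^2 + 8*p - 15)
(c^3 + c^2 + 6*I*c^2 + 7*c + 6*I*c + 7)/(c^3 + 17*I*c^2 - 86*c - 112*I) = (c^2 + c*(1 - I) - I)/(c^2 + 10*I*c - 16)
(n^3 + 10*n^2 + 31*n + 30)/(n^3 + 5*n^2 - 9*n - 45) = (n + 2)/(n - 3)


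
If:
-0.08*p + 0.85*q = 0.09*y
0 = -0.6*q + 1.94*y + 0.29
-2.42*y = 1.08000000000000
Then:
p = -9.69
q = -0.96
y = -0.45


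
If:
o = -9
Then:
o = -9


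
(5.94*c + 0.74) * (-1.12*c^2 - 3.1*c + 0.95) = -6.6528*c^3 - 19.2428*c^2 + 3.349*c + 0.703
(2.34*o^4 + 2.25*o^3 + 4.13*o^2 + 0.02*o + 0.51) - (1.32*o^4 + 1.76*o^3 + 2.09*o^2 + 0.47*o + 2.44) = 1.02*o^4 + 0.49*o^3 + 2.04*o^2 - 0.45*o - 1.93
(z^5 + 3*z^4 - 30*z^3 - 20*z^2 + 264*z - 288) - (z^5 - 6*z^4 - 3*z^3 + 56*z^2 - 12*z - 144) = 9*z^4 - 27*z^3 - 76*z^2 + 276*z - 144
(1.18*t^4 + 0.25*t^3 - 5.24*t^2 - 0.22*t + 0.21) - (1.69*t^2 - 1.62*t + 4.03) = 1.18*t^4 + 0.25*t^3 - 6.93*t^2 + 1.4*t - 3.82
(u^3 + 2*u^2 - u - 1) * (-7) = -7*u^3 - 14*u^2 + 7*u + 7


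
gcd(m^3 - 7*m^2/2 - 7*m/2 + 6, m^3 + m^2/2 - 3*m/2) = m^2 + m/2 - 3/2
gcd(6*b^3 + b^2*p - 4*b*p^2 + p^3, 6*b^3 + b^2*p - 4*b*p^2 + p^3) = 6*b^3 + b^2*p - 4*b*p^2 + p^3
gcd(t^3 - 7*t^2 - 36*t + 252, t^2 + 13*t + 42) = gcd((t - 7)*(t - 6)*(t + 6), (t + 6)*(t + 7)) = t + 6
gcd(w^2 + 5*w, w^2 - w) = w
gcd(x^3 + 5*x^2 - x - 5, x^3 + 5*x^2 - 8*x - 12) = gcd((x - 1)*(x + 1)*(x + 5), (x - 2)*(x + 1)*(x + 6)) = x + 1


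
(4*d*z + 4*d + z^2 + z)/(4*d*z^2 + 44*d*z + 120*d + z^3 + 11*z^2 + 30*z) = (z + 1)/(z^2 + 11*z + 30)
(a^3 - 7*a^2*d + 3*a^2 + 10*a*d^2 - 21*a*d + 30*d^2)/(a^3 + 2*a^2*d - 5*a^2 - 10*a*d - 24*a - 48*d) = (a^2 - 7*a*d + 10*d^2)/(a^2 + 2*a*d - 8*a - 16*d)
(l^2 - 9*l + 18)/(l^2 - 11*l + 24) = (l - 6)/(l - 8)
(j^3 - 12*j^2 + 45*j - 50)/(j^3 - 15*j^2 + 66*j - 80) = (j - 5)/(j - 8)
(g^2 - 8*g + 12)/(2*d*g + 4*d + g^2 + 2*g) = (g^2 - 8*g + 12)/(2*d*g + 4*d + g^2 + 2*g)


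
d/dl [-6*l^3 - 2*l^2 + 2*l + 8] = -18*l^2 - 4*l + 2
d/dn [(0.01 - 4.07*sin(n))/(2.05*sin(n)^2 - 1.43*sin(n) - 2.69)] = (8.3435*sin(n)^2 - 0.0410000000000004*sin(n) + 10.9626)*cos(n)/(4.2025*sin(n)^4 - 5.863*sin(n)^3 - 8.9841*sin(n)^2 + 7.6934*sin(n) + 7.2361)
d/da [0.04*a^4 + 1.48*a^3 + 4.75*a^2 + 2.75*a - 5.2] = 0.16*a^3 + 4.44*a^2 + 9.5*a + 2.75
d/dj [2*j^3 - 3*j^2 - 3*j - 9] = 6*j^2 - 6*j - 3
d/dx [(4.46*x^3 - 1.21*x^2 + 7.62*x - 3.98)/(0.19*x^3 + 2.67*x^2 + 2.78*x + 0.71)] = (-4.44089209850063e-16*x^5 + 12.1381*x^4 + 21.902*x^3 - 11.9408*x^2 + 19.535*x + 16.4746)/(0.0361*x^6 + 1.0146*x^5 + 8.1853*x^4 + 15.115*x^3 + 11.5198*x^2 + 3.9476*x + 0.5041)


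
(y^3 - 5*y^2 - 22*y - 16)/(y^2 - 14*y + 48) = (y^2 + 3*y + 2)/(y - 6)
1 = 1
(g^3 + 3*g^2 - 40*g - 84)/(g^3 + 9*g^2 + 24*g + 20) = (g^2 + g - 42)/(g^2 + 7*g + 10)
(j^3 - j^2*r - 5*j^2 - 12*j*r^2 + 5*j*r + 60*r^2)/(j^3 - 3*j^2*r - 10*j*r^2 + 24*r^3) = (5 - j)/(-j + 2*r)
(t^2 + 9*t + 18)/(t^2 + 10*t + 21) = (t + 6)/(t + 7)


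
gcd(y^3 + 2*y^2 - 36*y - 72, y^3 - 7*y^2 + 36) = y^2 - 4*y - 12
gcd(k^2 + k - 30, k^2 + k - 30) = k^2 + k - 30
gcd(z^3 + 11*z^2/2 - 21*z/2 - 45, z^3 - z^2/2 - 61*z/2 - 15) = 1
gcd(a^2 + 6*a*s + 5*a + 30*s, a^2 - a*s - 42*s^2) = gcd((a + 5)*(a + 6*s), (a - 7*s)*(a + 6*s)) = a + 6*s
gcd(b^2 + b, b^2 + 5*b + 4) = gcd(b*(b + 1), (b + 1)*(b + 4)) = b + 1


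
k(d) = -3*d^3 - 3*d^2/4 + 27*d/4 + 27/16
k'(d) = -9*d^2 - 3*d/2 + 27/4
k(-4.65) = 255.72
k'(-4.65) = -180.88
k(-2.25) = 16.88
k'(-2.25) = -35.44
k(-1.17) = -2.43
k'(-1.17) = -3.82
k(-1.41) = -0.91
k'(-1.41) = -9.03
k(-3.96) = 149.49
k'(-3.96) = -128.44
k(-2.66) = 34.89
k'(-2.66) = -52.94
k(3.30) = -92.02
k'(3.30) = -96.21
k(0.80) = 5.07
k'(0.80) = -0.21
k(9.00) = -2185.31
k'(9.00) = -735.75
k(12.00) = -5209.31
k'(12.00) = -1307.25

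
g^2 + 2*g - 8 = (g - 2)*(g + 4)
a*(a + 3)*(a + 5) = a^3 + 8*a^2 + 15*a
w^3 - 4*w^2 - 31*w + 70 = (w - 7)*(w - 2)*(w + 5)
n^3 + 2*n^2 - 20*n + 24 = (n - 2)^2*(n + 6)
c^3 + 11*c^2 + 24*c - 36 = (c - 1)*(c + 6)^2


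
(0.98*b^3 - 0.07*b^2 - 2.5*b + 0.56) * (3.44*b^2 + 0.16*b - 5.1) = 3.3712*b^5 - 0.084*b^4 - 13.6092*b^3 + 1.8834*b^2 + 12.8396*b - 2.856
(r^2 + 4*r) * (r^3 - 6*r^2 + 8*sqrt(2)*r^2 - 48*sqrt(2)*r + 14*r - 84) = r^5 - 2*r^4 + 8*sqrt(2)*r^4 - 16*sqrt(2)*r^3 - 10*r^3 - 192*sqrt(2)*r^2 - 28*r^2 - 336*r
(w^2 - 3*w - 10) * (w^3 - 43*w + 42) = w^5 - 3*w^4 - 53*w^3 + 171*w^2 + 304*w - 420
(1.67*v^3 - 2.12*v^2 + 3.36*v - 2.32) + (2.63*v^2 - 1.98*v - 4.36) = 1.67*v^3 + 0.51*v^2 + 1.38*v - 6.68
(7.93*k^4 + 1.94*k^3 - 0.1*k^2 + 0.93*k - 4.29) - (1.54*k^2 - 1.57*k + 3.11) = 7.93*k^4 + 1.94*k^3 - 1.64*k^2 + 2.5*k - 7.4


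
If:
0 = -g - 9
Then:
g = -9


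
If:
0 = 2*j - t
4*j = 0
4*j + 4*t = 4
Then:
No Solution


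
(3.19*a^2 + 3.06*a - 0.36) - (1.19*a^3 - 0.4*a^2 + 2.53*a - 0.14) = -1.19*a^3 + 3.59*a^2 + 0.53*a - 0.22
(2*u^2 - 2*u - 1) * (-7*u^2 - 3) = -14*u^4 + 14*u^3 + u^2 + 6*u + 3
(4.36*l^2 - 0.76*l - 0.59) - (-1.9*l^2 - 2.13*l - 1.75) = 6.26*l^2 + 1.37*l + 1.16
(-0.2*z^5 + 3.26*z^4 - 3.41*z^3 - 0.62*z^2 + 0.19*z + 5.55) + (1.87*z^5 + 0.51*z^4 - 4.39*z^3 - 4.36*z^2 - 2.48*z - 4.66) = 1.67*z^5 + 3.77*z^4 - 7.8*z^3 - 4.98*z^2 - 2.29*z + 0.89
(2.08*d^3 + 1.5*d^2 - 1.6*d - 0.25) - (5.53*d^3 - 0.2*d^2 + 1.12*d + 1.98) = -3.45*d^3 + 1.7*d^2 - 2.72*d - 2.23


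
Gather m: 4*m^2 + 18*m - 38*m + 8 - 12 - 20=4*m^2 - 20*m - 24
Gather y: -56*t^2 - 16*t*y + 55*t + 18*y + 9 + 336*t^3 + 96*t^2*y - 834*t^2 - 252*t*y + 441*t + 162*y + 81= 336*t^3 - 890*t^2 + 496*t + y*(96*t^2 - 268*t + 180) + 90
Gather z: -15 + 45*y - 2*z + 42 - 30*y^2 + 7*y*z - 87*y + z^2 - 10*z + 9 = -30*y^2 - 42*y + z^2 + z*(7*y - 12) + 36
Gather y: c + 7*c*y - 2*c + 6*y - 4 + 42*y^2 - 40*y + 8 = -c + 42*y^2 + y*(7*c - 34) + 4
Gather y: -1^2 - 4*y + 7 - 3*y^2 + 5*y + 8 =-3*y^2 + y + 14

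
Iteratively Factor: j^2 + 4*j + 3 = (j + 1)*(j + 3)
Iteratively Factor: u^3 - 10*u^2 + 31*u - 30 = (u - 2)*(u^2 - 8*u + 15) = (u - 3)*(u - 2)*(u - 5)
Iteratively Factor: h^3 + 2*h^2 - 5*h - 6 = (h + 1)*(h^2 + h - 6) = (h - 2)*(h + 1)*(h + 3)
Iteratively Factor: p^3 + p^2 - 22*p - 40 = (p - 5)*(p^2 + 6*p + 8) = (p - 5)*(p + 2)*(p + 4)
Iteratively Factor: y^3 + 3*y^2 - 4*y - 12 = (y - 2)*(y^2 + 5*y + 6) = (y - 2)*(y + 3)*(y + 2)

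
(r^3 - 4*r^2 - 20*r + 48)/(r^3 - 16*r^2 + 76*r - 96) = (r + 4)/(r - 8)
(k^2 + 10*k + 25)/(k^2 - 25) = (k + 5)/(k - 5)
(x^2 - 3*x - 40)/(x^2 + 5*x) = (x - 8)/x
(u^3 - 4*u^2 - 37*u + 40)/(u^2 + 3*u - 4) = (u^2 - 3*u - 40)/(u + 4)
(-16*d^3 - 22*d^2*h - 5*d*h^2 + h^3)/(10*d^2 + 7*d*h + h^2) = (-8*d^2 - 7*d*h + h^2)/(5*d + h)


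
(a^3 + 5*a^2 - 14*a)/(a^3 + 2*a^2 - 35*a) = (a - 2)/(a - 5)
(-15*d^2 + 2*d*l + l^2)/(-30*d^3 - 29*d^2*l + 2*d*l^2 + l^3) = (15*d^2 - 2*d*l - l^2)/(30*d^3 + 29*d^2*l - 2*d*l^2 - l^3)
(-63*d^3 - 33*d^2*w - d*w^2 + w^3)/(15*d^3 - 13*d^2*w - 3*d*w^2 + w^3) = (-21*d^2 - 4*d*w + w^2)/(5*d^2 - 6*d*w + w^2)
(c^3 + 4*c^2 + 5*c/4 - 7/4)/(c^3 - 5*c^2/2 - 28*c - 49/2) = (c - 1/2)/(c - 7)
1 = 1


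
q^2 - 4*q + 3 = (q - 3)*(q - 1)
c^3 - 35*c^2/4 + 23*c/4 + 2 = (c - 8)*(c - 1)*(c + 1/4)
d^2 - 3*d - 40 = (d - 8)*(d + 5)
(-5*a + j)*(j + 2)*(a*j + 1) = -5*a^2*j^2 - 10*a^2*j + a*j^3 + 2*a*j^2 - 5*a*j - 10*a + j^2 + 2*j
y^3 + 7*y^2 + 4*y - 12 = (y - 1)*(y + 2)*(y + 6)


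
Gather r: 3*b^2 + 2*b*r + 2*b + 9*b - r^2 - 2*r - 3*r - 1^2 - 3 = 3*b^2 + 11*b - r^2 + r*(2*b - 5) - 4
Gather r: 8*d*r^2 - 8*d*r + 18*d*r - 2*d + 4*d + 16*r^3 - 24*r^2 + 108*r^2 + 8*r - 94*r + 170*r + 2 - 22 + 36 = 2*d + 16*r^3 + r^2*(8*d + 84) + r*(10*d + 84) + 16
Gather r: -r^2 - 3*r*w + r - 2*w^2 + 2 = -r^2 + r*(1 - 3*w) - 2*w^2 + 2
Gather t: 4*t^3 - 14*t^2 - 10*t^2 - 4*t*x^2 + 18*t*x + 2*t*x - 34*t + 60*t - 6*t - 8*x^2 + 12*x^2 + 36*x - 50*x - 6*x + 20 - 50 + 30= 4*t^3 - 24*t^2 + t*(-4*x^2 + 20*x + 20) + 4*x^2 - 20*x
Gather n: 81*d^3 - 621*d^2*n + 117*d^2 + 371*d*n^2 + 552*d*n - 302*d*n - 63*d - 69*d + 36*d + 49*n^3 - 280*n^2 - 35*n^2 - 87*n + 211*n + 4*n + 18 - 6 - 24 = 81*d^3 + 117*d^2 - 96*d + 49*n^3 + n^2*(371*d - 315) + n*(-621*d^2 + 250*d + 128) - 12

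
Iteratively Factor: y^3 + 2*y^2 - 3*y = (y)*(y^2 + 2*y - 3) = y*(y - 1)*(y + 3)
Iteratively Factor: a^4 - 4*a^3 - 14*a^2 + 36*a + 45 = (a - 3)*(a^3 - a^2 - 17*a - 15) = (a - 5)*(a - 3)*(a^2 + 4*a + 3) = (a - 5)*(a - 3)*(a + 1)*(a + 3)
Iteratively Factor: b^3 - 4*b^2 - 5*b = (b - 5)*(b^2 + b) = b*(b - 5)*(b + 1)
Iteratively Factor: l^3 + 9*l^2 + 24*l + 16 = (l + 4)*(l^2 + 5*l + 4) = (l + 4)^2*(l + 1)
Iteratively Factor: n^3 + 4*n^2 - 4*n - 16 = (n + 4)*(n^2 - 4) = (n - 2)*(n + 4)*(n + 2)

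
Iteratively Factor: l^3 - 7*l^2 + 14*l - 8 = (l - 4)*(l^2 - 3*l + 2) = (l - 4)*(l - 1)*(l - 2)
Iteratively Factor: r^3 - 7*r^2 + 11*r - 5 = (r - 5)*(r^2 - 2*r + 1) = (r - 5)*(r - 1)*(r - 1)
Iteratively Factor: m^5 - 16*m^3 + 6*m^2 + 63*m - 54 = (m - 1)*(m^4 + m^3 - 15*m^2 - 9*m + 54) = (m - 1)*(m + 3)*(m^3 - 2*m^2 - 9*m + 18) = (m - 2)*(m - 1)*(m + 3)*(m^2 - 9) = (m - 3)*(m - 2)*(m - 1)*(m + 3)*(m + 3)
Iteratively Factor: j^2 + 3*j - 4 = (j - 1)*(j + 4)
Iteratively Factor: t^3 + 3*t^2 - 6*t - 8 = (t - 2)*(t^2 + 5*t + 4) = (t - 2)*(t + 4)*(t + 1)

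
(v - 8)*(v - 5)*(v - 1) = v^3 - 14*v^2 + 53*v - 40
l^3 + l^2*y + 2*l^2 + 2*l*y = l*(l + 2)*(l + y)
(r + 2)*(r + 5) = r^2 + 7*r + 10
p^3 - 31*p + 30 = (p - 5)*(p - 1)*(p + 6)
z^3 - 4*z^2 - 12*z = z*(z - 6)*(z + 2)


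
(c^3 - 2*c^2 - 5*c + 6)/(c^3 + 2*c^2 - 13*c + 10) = (c^2 - c - 6)/(c^2 + 3*c - 10)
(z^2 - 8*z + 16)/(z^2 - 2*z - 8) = (z - 4)/(z + 2)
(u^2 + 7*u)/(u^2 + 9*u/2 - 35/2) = 2*u/(2*u - 5)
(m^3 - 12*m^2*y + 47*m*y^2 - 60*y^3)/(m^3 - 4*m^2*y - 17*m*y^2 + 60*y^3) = (m - 4*y)/(m + 4*y)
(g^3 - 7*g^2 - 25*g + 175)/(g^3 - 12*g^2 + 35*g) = (g + 5)/g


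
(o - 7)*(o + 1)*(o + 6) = o^3 - 43*o - 42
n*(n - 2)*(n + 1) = n^3 - n^2 - 2*n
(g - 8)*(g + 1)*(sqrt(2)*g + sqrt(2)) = sqrt(2)*g^3 - 6*sqrt(2)*g^2 - 15*sqrt(2)*g - 8*sqrt(2)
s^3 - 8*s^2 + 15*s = s*(s - 5)*(s - 3)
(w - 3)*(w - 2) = w^2 - 5*w + 6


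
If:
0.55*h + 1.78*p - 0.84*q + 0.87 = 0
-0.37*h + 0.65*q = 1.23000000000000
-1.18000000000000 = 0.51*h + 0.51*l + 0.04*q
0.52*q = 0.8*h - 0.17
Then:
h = 2.29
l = -4.85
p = 0.31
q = 3.20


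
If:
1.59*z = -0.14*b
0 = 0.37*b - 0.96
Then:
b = 2.59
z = -0.23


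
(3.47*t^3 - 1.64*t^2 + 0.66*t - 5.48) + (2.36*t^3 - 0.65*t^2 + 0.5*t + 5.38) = 5.83*t^3 - 2.29*t^2 + 1.16*t - 0.100000000000001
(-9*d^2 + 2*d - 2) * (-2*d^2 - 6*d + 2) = 18*d^4 + 50*d^3 - 26*d^2 + 16*d - 4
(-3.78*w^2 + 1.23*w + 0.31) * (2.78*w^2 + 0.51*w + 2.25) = -10.5084*w^4 + 1.4916*w^3 - 7.0159*w^2 + 2.9256*w + 0.6975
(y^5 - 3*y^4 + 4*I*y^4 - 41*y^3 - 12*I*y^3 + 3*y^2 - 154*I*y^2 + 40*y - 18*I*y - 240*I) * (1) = y^5 - 3*y^4 + 4*I*y^4 - 41*y^3 - 12*I*y^3 + 3*y^2 - 154*I*y^2 + 40*y - 18*I*y - 240*I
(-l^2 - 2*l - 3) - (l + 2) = -l^2 - 3*l - 5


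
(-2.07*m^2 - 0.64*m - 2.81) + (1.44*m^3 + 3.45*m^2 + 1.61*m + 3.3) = 1.44*m^3 + 1.38*m^2 + 0.97*m + 0.49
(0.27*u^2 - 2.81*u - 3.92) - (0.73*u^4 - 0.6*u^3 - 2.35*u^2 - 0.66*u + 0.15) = -0.73*u^4 + 0.6*u^3 + 2.62*u^2 - 2.15*u - 4.07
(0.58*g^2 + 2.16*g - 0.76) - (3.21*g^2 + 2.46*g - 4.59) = -2.63*g^2 - 0.3*g + 3.83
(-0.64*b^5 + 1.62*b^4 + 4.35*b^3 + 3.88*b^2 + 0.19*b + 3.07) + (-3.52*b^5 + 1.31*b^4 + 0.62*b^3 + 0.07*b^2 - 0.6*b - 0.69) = -4.16*b^5 + 2.93*b^4 + 4.97*b^3 + 3.95*b^2 - 0.41*b + 2.38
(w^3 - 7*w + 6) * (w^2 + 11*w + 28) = w^5 + 11*w^4 + 21*w^3 - 71*w^2 - 130*w + 168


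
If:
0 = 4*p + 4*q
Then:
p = -q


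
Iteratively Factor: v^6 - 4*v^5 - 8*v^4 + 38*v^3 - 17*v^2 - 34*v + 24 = (v + 3)*(v^5 - 7*v^4 + 13*v^3 - v^2 - 14*v + 8) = (v + 1)*(v + 3)*(v^4 - 8*v^3 + 21*v^2 - 22*v + 8) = (v - 1)*(v + 1)*(v + 3)*(v^3 - 7*v^2 + 14*v - 8) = (v - 2)*(v - 1)*(v + 1)*(v + 3)*(v^2 - 5*v + 4) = (v - 4)*(v - 2)*(v - 1)*(v + 1)*(v + 3)*(v - 1)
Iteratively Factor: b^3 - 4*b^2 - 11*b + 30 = (b + 3)*(b^2 - 7*b + 10) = (b - 5)*(b + 3)*(b - 2)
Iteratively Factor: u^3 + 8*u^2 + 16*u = (u)*(u^2 + 8*u + 16) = u*(u + 4)*(u + 4)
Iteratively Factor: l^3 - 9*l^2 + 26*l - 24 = (l - 4)*(l^2 - 5*l + 6) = (l - 4)*(l - 2)*(l - 3)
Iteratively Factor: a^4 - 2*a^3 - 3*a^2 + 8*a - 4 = (a - 1)*(a^3 - a^2 - 4*a + 4) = (a - 1)^2*(a^2 - 4) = (a - 1)^2*(a + 2)*(a - 2)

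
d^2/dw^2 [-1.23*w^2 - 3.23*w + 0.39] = -2.46000000000000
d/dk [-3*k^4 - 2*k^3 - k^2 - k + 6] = -12*k^3 - 6*k^2 - 2*k - 1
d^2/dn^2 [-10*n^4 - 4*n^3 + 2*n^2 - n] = -120*n^2 - 24*n + 4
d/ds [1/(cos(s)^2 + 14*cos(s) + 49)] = 2*sin(s)/(cos(s) + 7)^3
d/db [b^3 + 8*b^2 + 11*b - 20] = 3*b^2 + 16*b + 11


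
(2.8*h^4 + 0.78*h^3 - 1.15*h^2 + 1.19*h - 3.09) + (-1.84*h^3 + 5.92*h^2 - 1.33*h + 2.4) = 2.8*h^4 - 1.06*h^3 + 4.77*h^2 - 0.14*h - 0.69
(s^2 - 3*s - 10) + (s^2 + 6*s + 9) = 2*s^2 + 3*s - 1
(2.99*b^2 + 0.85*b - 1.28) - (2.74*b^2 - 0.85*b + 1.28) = 0.25*b^2 + 1.7*b - 2.56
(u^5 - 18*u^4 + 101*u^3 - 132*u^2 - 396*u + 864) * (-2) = -2*u^5 + 36*u^4 - 202*u^3 + 264*u^2 + 792*u - 1728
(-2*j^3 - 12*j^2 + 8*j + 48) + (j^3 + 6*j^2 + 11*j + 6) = -j^3 - 6*j^2 + 19*j + 54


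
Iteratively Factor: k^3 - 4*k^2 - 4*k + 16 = (k + 2)*(k^2 - 6*k + 8) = (k - 4)*(k + 2)*(k - 2)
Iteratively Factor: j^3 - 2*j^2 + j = (j - 1)*(j^2 - j) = j*(j - 1)*(j - 1)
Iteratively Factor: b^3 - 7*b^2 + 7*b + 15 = (b - 5)*(b^2 - 2*b - 3) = (b - 5)*(b - 3)*(b + 1)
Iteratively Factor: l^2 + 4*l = (l + 4)*(l)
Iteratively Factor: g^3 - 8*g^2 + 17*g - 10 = (g - 2)*(g^2 - 6*g + 5) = (g - 5)*(g - 2)*(g - 1)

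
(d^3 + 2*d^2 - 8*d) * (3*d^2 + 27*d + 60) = 3*d^5 + 33*d^4 + 90*d^3 - 96*d^2 - 480*d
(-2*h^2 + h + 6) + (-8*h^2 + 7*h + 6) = -10*h^2 + 8*h + 12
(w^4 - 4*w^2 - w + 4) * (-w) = -w^5 + 4*w^3 + w^2 - 4*w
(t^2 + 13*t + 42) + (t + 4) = t^2 + 14*t + 46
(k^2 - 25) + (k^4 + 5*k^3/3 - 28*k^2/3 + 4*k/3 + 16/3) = k^4 + 5*k^3/3 - 25*k^2/3 + 4*k/3 - 59/3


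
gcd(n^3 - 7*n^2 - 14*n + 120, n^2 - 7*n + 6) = n - 6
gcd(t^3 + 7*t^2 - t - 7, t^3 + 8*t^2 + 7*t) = t^2 + 8*t + 7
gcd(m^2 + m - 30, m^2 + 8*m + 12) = m + 6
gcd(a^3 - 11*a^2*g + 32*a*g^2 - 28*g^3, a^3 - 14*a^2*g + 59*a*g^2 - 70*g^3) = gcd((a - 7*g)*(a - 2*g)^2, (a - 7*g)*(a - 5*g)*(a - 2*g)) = a^2 - 9*a*g + 14*g^2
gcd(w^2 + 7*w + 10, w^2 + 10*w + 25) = w + 5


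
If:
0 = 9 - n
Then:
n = 9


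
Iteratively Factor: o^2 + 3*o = (o + 3)*(o)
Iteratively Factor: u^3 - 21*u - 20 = (u + 4)*(u^2 - 4*u - 5) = (u + 1)*(u + 4)*(u - 5)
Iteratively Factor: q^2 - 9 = (q + 3)*(q - 3)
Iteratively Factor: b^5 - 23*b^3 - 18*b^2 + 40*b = (b + 2)*(b^4 - 2*b^3 - 19*b^2 + 20*b) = b*(b + 2)*(b^3 - 2*b^2 - 19*b + 20) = b*(b - 5)*(b + 2)*(b^2 + 3*b - 4) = b*(b - 5)*(b - 1)*(b + 2)*(b + 4)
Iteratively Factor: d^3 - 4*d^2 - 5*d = (d)*(d^2 - 4*d - 5) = d*(d + 1)*(d - 5)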